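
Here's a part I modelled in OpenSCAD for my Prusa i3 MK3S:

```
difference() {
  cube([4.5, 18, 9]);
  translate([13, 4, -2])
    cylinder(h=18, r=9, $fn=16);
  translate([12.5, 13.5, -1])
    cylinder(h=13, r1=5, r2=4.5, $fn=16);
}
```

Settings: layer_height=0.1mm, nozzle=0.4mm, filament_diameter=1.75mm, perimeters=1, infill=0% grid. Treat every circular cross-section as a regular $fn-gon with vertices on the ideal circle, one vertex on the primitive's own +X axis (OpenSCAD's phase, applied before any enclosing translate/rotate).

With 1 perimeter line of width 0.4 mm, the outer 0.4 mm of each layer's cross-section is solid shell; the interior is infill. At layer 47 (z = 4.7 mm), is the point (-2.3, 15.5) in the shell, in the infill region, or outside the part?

outside

At z = 4.7 mm: the cube is present — its section is the full 4.5×18 rectangle; the r=9 cylinder at (13, 4) contributes a regular 16-gon of circumradius 9; the cone at (12.5, 13.5) (r1=5→r2=4.5) has section circumradius 4.781 here — a regular 16-gon; Subtracting the remaining from the first: starting from the 4.5×18 cube, the r=9 cylinder at (13, 4) partially overlaps it — only the 1.26 mm² overlap (of its 247.98 mm²) is removed, clipping the outline; the cone at (12.5, 13.5) misses the remaining region (no effect) — 1 connected region. Overall, the cross-section is a single solid region. The nearest boundary edge runs (0.00, 0.00)→(0.00, 18.00); distance from the point to it = 2.30 mm. The point is not inside any of the regions above, so it lies outside the cross-section (2.30 mm from the nearest boundary).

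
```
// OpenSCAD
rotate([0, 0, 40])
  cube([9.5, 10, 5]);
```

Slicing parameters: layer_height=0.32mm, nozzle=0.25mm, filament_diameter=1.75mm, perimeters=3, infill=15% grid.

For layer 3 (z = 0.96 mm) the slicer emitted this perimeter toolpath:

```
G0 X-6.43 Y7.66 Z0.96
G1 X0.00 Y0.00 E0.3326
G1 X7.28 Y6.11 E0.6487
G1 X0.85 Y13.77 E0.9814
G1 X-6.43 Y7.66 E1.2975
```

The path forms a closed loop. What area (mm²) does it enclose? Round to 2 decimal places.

95.05 mm²

Apply the shoelace formula to the sequence of (X, Y) vertices; enclosed area = 95.05 mm².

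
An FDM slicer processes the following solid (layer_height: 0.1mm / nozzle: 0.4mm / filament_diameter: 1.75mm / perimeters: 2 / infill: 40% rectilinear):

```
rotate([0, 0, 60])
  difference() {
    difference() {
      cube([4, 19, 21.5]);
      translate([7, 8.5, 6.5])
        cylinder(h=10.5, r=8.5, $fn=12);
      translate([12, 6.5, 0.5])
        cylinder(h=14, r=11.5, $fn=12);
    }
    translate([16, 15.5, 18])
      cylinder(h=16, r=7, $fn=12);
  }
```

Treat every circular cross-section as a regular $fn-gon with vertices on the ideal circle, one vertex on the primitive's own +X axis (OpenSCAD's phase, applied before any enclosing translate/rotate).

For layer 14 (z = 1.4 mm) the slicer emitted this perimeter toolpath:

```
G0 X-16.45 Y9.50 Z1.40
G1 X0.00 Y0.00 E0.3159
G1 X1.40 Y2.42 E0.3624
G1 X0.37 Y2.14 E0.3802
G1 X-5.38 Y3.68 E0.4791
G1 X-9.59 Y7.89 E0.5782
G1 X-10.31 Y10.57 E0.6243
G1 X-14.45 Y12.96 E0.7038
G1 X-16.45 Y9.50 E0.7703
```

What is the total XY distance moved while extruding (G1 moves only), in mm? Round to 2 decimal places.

46.32 mm

Sum the Euclidean lengths of each G1 segment: total = 46.32 mm.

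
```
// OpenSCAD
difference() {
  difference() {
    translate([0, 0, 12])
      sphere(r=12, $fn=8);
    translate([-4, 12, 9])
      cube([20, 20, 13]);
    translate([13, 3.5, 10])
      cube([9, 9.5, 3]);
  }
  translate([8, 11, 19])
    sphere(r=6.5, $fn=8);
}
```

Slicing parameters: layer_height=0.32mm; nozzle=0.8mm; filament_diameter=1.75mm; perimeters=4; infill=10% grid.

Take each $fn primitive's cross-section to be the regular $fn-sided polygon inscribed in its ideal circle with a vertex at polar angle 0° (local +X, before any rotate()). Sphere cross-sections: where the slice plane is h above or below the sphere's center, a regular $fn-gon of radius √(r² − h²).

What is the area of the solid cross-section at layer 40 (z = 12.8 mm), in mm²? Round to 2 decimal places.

At z = 12.8 mm: the r=12 sphere slices to a regular 8-gon of circumradius 11.973 (√(r²−h²) with h=0.8 from center) (area = (8/2)·11.973²·sin(360°/8) = 405.48 mm²); the 20×20 cube at (-4, 12) contributes its full rectangle (area 400.00 mm²); the cube at (13, 3.5) (footprint 9×9.5) is included at this height (area 85.50 mm²); Taking the first minus the rest: starting from the r=12 sphere (405.48 mm²), the 20×20 cube at (-4, 12) misses the remaining region (no effect); the 9×9.5 cube at (13, 3.5) misses the remaining region (no effect) — area = 405.48 mm²; the r=6.5 sphere at (8, 11) slices to a regular 8-gon of circumradius 1.952 (√(r²−h²) with h=6.2 from center) (area = (8/2)·1.952²·sin(360°/8) = 10.78 mm²); Taking the first minus the rest: starting from that combined region (405.48 mm²), the r=6.5 sphere at (8, 11) misses the remaining region (no effect) — area = 405.48 mm². Overall, the cross-section is a single solid region. Net area = 405.48 mm².

405.48 mm²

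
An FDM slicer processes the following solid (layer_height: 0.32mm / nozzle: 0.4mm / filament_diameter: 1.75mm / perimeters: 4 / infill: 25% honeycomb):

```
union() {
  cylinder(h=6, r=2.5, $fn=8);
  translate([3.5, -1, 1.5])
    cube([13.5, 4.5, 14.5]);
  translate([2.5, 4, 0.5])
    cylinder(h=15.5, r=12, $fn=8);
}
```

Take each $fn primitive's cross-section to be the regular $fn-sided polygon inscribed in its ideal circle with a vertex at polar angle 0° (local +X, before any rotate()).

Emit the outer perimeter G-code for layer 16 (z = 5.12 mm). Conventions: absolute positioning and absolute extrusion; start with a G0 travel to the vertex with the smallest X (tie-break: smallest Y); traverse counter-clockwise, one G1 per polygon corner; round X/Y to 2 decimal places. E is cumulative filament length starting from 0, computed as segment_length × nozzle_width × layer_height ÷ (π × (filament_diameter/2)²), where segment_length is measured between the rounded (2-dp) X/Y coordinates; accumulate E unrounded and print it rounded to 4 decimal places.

G0 X-9.50 Y4.00 Z5.12
G1 X-5.99 Y-4.49 E0.4889
G1 X2.50 Y-8.00 E0.9778
G1 X10.99 Y-4.49 E1.4667
G1 X12.43 Y-1.00 E1.6676
G1 X17.00 Y-1.00 E1.9108
G1 X17.00 Y3.50 E2.1503
G1 X14.29 Y3.50 E2.2945
G1 X14.50 Y4.00 E2.3233
G1 X10.99 Y12.49 E2.8122
G1 X2.50 Y16.00 E3.3011
G1 X-5.99 Y12.49 E3.7900
G1 X-9.50 Y4.00 E4.2789

At z = 5.12 mm: the r=2.5 cylinder contributes a regular 8-gon of circumradius 2.5; the 13.5×4.5 cube at (3.5, -1) contributes its full rectangle; the cylinder at (2.5, 4): section is a regular 8-gon, circumradius r=12; Taking the union: the regions partially overlap (shared area 62.05 mm²), so overlapping operands fuse into one piece — 1 connected region. The outline is a single polygon with 12 vertices. Extrusion per mm of travel: 0.4 × 0.32 / (π × 0.875²) = 0.053216. Accumulating E over each segment gives final E = 4.2789.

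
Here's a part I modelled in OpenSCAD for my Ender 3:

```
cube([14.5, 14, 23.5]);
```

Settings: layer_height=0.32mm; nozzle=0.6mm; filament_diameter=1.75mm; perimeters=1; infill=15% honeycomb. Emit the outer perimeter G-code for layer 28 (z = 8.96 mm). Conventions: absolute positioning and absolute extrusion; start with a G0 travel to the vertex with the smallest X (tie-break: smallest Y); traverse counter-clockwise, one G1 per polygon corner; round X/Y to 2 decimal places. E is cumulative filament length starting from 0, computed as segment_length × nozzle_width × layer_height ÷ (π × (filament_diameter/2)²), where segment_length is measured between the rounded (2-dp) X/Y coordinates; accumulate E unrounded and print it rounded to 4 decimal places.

G0 X0.00 Y0.00 Z8.96
G1 X14.50 Y0.00 E1.1575
G1 X14.50 Y14.00 E2.2750
G1 X0.00 Y14.00 E3.4324
G1 X0.00 Y0.00 E4.5500

At z = 8.96 mm: the cube is present — its section is the full 14.5×14 rectangle. The outline is a single polygon with 4 vertices. Extrusion per mm of travel: 0.6 × 0.32 / (π × 0.875²) = 0.079824. Accumulating E over each segment gives final E = 4.5500.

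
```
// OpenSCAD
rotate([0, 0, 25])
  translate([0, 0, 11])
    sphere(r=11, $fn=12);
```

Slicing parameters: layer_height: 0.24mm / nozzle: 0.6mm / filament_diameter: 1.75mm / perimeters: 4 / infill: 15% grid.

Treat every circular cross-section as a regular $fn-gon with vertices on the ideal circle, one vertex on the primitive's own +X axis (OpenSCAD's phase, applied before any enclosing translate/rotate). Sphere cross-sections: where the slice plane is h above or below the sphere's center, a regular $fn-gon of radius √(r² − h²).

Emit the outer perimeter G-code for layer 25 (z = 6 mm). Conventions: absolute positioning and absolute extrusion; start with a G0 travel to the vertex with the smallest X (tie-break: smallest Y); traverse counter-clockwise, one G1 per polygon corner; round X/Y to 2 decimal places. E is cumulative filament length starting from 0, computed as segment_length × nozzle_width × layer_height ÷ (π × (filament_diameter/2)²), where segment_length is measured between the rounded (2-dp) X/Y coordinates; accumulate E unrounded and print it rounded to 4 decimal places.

G0 X-9.76 Y0.85 Z6.00
G1 X-8.88 Y-4.14 E0.3034
G1 X-5.62 Y-8.03 E0.6072
G1 X-0.85 Y-9.76 E0.9110
G1 X4.14 Y-8.88 E1.2143
G1 X8.03 Y-5.62 E1.5182
G1 X9.76 Y-0.85 E1.8220
G1 X8.88 Y4.14 E2.1253
G1 X5.62 Y8.03 E2.4292
G1 X0.85 Y9.76 E2.7329
G1 X-4.14 Y8.88 E3.0363
G1 X-8.03 Y5.62 E3.3402
G1 X-9.76 Y0.85 E3.6439

At z = 6 mm: the r=11 sphere contributes a regular 12-gon of circumradius √(11²−5²) = 9.798; (rotated 25° about Z; rotation is an isometry so areas/perimeters/island counts are preserved). The outline is a single polygon with 12 vertices. Extrusion per mm of travel: 0.6 × 0.24 / (π × 0.875²) = 0.059868. Accumulating E over each segment gives final E = 3.6439.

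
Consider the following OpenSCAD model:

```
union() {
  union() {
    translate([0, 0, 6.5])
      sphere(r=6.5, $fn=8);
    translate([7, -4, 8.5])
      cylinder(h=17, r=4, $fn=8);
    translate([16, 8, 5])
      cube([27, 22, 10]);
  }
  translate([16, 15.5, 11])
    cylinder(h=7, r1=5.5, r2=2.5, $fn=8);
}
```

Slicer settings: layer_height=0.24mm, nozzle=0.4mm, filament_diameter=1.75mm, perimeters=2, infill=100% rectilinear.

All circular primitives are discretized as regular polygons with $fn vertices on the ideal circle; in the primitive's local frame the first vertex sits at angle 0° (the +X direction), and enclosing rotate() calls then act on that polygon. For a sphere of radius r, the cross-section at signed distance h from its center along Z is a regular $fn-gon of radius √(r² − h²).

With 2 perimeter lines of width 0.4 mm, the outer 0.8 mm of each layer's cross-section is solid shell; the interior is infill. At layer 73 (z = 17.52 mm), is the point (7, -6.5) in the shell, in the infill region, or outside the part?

At z = 17.52 mm: the sphere is absent (|z−center|=11.020 > r=6.5); the r=4 cylinder at (7, -4) gives a regular 8-gon of circumradius 4 (constant along its height); the cube at (16, 8) is absent (z outside [5, 15]); Taking the union: only the r=4 cylinder at (7, -4) is present, so the union is just that shape — 1 connected region; the cone at (16, 15.5) contributes a regular 8-gon of circumradius 2.706 (interpolated between r1=5.5 and r2=2.5 at t=0.931); Combining (union): the 2 present regions are separate (no shared area or edge), so areas and boundary lengths simply add and each stays a separate island — 2 connected regions. Overall, the cross-section has 2 separate islands. The nearest boundary edge runs (9.83, -6.83)→(7.00, -8.00); distance from the point to it = 1.39 mm. (Shell/infill is judged within the island containing the point — the largest one.) The point is inside the cross-section and 1.39 mm from the nearest boundary — more than the 0.8 mm shell width (2 × 0.4), so it's in the infill interior.

infill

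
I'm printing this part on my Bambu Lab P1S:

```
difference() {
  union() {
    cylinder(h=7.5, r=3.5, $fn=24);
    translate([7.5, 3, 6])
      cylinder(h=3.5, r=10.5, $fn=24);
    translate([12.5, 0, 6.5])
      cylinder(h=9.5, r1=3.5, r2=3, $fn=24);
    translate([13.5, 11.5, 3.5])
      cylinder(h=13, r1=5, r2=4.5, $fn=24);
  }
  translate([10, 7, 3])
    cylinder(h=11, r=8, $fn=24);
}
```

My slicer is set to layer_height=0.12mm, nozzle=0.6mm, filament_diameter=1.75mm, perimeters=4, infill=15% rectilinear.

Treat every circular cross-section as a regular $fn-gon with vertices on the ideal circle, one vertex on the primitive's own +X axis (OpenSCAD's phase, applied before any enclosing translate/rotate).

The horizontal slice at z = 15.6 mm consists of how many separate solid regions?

2

At z = 15.6 mm: the cylinder does not reach this height (z outside [0, 7.5]); the cylinder at (7.5, 3) is not intersected at this z (z outside [6, 9.5]); the cone at (12.5, 0) contributes a regular 24-gon of circumradius 3.021 (interpolated between r1=3.5 and r2=3 at t=0.958); the cone at (13.5, 11.5) (r1=5→r2=4.5) has section circumradius 4.535 here — a regular 24-gon; Combining (union): the 2 present regions are separate (no shared area or edge), so areas and boundary lengths simply add and each stays a separate island — 2 connected regions; the cylinder at (10, 7) is not intersected at this z (z outside [3, 14]); Taking the first minus the rest: none of the subtracted shapes is present at this height, so the result so far is unchanged — 2 connected regions. The result has 2 disconnected regions.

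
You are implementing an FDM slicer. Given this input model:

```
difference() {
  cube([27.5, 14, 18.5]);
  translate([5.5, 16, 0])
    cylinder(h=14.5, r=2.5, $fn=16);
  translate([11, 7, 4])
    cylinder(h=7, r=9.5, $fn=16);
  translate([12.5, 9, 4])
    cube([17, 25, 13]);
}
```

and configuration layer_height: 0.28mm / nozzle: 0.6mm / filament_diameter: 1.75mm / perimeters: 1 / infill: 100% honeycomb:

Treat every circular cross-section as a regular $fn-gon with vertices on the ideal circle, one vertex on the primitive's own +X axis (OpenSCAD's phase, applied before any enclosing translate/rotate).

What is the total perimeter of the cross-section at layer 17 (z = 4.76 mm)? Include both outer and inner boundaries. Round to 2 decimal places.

75.19 mm

At z = 4.76 mm: the cube is present — its section is the full 27.5×14 rectangle (perimeter 83.00 mm); the cylinder at (5.5, 16): section is a regular 16-gon, circumradius r=2.5 (perimeter = 2·16·2.500·sin(180°/16) = 15.61 mm); the r=9.5 cylinder at (11, 7) contributes a regular 16-gon of circumradius 9.5 (perimeter = 2·16·9.500·sin(180°/16) = 59.31 mm); the 17×25 cube at (12.5, 9) contributes its full rectangle (perimeter 84.00 mm); Subtracting the remaining from the first: starting from the 27.5×14 cube, the r=2.5 cylinder at (5.5, 16) partially overlaps it — only the 0.92 mm² overlap (of its 19.13 mm²) is removed, clipping the outline; the r=9.5 cylinder at (11, 7) partially overlaps it — only the 234.90 mm² overlap (of its 276.30 mm²) is removed, clipping the outline; the 17×25 cube at (12.5, 9) partially overlaps it — only the 42.16 mm² overlap (of its 425.00 mm²) is removed, clipping the outline — boundary = 75.19 mm. Overall, the cross-section has 2 separate islands. Total boundary length (outer) = 75.19 mm.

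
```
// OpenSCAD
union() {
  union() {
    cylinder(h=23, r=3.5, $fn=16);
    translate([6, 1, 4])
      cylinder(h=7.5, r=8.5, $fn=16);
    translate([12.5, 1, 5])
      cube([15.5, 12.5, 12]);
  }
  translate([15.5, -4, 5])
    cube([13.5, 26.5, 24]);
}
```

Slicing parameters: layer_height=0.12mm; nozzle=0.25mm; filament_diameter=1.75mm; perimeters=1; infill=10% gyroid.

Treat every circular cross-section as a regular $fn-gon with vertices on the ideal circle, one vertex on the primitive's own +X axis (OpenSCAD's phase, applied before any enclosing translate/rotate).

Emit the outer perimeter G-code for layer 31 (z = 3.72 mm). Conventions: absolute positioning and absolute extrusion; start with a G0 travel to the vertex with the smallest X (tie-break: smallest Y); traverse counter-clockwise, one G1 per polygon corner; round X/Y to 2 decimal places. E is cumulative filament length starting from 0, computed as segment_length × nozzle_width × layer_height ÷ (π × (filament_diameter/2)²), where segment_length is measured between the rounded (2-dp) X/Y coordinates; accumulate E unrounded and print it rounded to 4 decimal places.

G0 X-3.50 Y0.00 Z3.72
G1 X-3.23 Y-1.34 E0.0170
G1 X-2.47 Y-2.47 E0.0340
G1 X-1.34 Y-3.23 E0.0510
G1 X0.00 Y-3.50 E0.0681
G1 X1.34 Y-3.23 E0.0851
G1 X2.47 Y-2.47 E0.1021
G1 X3.23 Y-1.34 E0.1191
G1 X3.50 Y0.00 E0.1361
G1 X3.23 Y1.34 E0.1532
G1 X2.47 Y2.47 E0.1702
G1 X1.34 Y3.23 E0.1872
G1 X0.00 Y3.50 E0.2042
G1 X-1.34 Y3.23 E0.2213
G1 X-2.47 Y2.47 E0.2382
G1 X-3.23 Y1.34 E0.2552
G1 X-3.50 Y0.00 E0.2723

At z = 3.72 mm: the r=3.5 cylinder gives a regular 16-gon of circumradius 3.5 (constant along its height); the cylinder at (6, 1) is absent (z outside [4, 11.5]); the cube at (12.5, 1) is absent (z outside [5, 17]); Merging all regions: only the r=3.5 cylinder is present, so the union is just that shape — 1 connected region; the cube at (15.5, -4) is not intersected at this z (z outside [5, 29]); Taking the union: only the result so far is present, so the union is just that shape — 1 connected region. The outline is a single polygon with 16 vertices. Extrusion per mm of travel: 0.25 × 0.12 / (π × 0.875²) = 0.012473. Accumulating E over each segment gives final E = 0.2723.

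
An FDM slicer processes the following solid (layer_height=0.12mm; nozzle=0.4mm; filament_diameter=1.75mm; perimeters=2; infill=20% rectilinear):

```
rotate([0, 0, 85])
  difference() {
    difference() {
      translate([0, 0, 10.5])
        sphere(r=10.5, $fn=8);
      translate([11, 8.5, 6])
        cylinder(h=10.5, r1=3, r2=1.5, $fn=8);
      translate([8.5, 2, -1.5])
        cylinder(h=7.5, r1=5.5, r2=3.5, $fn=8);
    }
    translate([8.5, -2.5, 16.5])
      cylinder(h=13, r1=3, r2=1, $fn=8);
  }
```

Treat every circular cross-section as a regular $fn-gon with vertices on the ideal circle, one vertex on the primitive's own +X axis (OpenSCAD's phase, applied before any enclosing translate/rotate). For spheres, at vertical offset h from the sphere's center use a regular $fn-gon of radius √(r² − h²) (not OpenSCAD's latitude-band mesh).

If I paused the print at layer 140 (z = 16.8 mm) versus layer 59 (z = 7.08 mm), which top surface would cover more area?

layer 59 (z = 7.08 mm)

Layer 140 (z = 16.8): the sphere: section is a regular 8-gon, circumradius = √(r²−h²) = √(10.5²−6.3²) = 8.400 (area = (8/2)·8.400²·sin(360°/8) = 199.57 mm²); the cone at (11, 8.5) is not intersected at this z (z outside [6, 16.5]); the cone at (8.5, 2) is absent (z outside [-1.5, 6]); Subtracting the remaining from the first: none of the subtracted shapes is present at this height, so the r=10.5 sphere is unchanged — area = 199.57 mm²; the cone at (8.5, -2.5): at t=0.023 of its height the radius interpolates to r₁+(r₂−r₁)t = 2.954, giving a regular 8-gon of that circumradius (area = (8/2)·2.954²·sin(360°/8) = 24.68 mm²); Subtracting the remaining from the first: starting from that combined region (199.57 mm²), the cone at (8.5, -2.5) partially overlaps it — only the 6.54 mm² overlap (of its 24.68 mm²) is removed, clipping the outline — area = 193.03 mm²; (rotated 85° about Z; rotation is an isometry so areas/perimeters/island counts are preserved). So its area = 193.03 mm². Layer 59 (z = 7.08): the sphere: section is a regular 8-gon, circumradius = √(r²−h²) = √(10.5²−3.42²) = 9.927 (area = (8/2)·9.927²·sin(360°/8) = 278.75 mm²); the cone at (11, 8.5) (r1=3→r2=1.5) has section circumradius 2.846 here — a regular 8-gon (area = (8/2)·2.846²·sin(360°/8) = 22.90 mm²); the cone at (8.5, 2) does not reach this height (z outside [-1.5, 6]); Taking the first minus the rest: starting from the r=10.5 sphere (278.75 mm²), the cone at (11, 8.5) misses the remaining region (no effect) — area = 278.75 mm²; the cone at (8.5, -2.5) does not reach this height (z outside [16.5, 29.5]); Taking the first minus the rest: none of the subtracted shapes is present at this height, so the result so far is unchanged — area = 278.75 mm²; (whole slice rotated 85° about Z — lengths, areas and connectivity unchanged). So its area = 278.75 mm². Layer 59 is larger (278.75 vs 193.03 mm²).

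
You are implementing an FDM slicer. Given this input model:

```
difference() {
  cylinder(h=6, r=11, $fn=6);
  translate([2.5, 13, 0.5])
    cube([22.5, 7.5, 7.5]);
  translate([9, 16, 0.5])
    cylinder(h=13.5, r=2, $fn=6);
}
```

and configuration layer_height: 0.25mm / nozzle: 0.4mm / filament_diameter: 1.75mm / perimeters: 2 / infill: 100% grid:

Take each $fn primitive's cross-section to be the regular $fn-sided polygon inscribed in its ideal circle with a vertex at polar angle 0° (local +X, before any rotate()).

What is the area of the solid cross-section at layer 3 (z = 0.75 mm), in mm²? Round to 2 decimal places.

At z = 0.75 mm: the r=11 cylinder contributes a regular 6-gon of circumradius 11 (area = (6/2)·11.000²·sin(360°/6) = 314.37 mm²); the cube at (2.5, 13) is present — its section is the full 22.5×7.5 rectangle (area 168.75 mm²); the r=2 cylinder at (9, 16) contributes a regular 6-gon of circumradius 2 (area = (6/2)·2.000²·sin(360°/6) = 10.39 mm²); After the difference (first − rest): starting from the r=11 cylinder (314.37 mm²), the 22.5×7.5 cube at (2.5, 13) misses the remaining region (no effect); the r=2 cylinder at (9, 16) misses the remaining region (no effect) — area = 314.37 mm². Overall, the cross-section is a single solid region. Net area = 314.37 mm².

314.37 mm²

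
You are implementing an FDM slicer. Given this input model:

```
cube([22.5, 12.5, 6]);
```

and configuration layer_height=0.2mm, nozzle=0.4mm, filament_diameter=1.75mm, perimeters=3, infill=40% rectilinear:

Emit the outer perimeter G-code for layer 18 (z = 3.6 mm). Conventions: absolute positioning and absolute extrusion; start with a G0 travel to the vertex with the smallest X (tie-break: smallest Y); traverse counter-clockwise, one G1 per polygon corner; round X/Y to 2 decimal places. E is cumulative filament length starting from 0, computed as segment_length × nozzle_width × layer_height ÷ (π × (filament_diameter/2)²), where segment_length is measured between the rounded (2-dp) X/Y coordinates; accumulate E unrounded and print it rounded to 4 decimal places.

At z = 3.6 mm: the cube is present — its section is the full 22.5×12.5 rectangle. The outline is a single polygon with 4 vertices. Extrusion per mm of travel: 0.4 × 0.2 / (π × 0.875²) = 0.033260. Accumulating E over each segment gives final E = 2.3282.

G0 X0.00 Y0.00 Z3.60
G1 X22.50 Y0.00 E0.7484
G1 X22.50 Y12.50 E1.1641
G1 X0.00 Y12.50 E1.9125
G1 X0.00 Y0.00 E2.3282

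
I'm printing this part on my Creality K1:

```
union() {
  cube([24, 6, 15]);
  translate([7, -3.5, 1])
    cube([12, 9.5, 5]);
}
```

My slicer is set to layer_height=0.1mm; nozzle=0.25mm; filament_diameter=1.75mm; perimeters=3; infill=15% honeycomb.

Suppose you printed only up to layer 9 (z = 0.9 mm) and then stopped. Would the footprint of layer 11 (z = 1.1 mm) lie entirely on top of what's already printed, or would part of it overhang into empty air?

Compare the two slices. At z = 0.9: the cube is present — its section is the full 24×6 rectangle (area 144.00 mm²); the cube at (7, -3.5) is not intersected at this z (z outside [1, 6]); Merging all regions: only the 24×6 cube is present, so the union is just that shape — area = 144.00 mm². At z = 1.1: the cube (footprint 24×6) is included at this height (area 144.00 mm²); the cube at (7, -3.5) (footprint 12×9.5) is included at this height (area 114.00 mm²); Combining (union): the regions partially overlap — summed areas 258.00 mm² minus the doubly-counted overlap 72.00 mm² gives 186.00 mm² — area = 186.00 mm². Checking containment: at z = 1.1 the cross-section extends beyond the z = 0.9 cross-section by about 42.00 mm².

part overhangs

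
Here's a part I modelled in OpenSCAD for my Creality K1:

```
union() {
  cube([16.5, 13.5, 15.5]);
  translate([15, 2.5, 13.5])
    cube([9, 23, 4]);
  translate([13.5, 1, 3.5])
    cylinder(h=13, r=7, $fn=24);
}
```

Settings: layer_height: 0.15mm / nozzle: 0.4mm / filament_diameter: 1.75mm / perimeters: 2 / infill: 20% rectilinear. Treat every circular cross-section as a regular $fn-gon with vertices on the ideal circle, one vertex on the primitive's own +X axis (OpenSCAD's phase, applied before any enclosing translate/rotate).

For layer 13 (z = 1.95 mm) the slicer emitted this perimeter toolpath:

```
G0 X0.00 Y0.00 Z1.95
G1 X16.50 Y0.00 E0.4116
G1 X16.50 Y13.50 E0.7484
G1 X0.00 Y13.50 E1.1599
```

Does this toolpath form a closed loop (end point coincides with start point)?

Start point (G0): (0.00, 0.00). End point (last G1): the path does not return to the start — open.

no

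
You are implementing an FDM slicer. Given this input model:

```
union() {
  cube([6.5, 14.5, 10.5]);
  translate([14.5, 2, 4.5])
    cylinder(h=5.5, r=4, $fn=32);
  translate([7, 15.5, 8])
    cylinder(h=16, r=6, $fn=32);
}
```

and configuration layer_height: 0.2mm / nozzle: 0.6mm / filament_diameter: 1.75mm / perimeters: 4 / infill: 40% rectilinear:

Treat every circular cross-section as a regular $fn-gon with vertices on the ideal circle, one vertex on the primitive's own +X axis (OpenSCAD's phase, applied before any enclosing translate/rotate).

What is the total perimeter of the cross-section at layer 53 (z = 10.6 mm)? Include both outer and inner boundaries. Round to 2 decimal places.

37.64 mm

At z = 10.6 mm: the cube is not intersected at this z (z outside [0, 10.5]); the cylinder at (14.5, 2) is not intersected at this z (z outside [4.5, 10]); the cylinder at (7, 15.5): section is a regular 32-gon, circumradius r=6 (perimeter = 2·32·6.000·sin(180°/32) = 37.64 mm); Merging all regions: only the r=6 cylinder at (7, 15.5) is present, so the union is just that shape — boundary = 37.64 mm. Overall, the cross-section is a single solid region. Total boundary length (outer) = 37.64 mm.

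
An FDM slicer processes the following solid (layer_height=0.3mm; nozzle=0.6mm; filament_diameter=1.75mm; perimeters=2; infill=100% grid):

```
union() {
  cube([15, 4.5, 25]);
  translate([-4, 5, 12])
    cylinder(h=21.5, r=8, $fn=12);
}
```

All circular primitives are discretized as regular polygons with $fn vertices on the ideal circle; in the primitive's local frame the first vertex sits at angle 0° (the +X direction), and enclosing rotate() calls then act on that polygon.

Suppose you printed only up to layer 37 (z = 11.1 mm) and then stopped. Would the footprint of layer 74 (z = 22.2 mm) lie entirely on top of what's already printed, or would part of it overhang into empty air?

Compare the two slices. At z = 11.1: the 15×4.5 cube contributes its full rectangle (area 67.50 mm²); the cylinder at (-4, 5) is absent (z outside [12, 33.5]); Taking the union: only the 15×4.5 cube is present, so the union is just that shape — area = 67.50 mm². At z = 22.2: the cube (footprint 15×4.5) is included at this height (area 67.50 mm²); the r=8 cylinder at (-4, 5) contributes a regular 12-gon of circumradius 8 (area = (12/2)·8.000²·sin(360°/12) = 192.00 mm²); Combining (union): the regions partially overlap — summed areas 259.50 mm² minus the doubly-counted overlap 14.32 mm² gives 245.18 mm² — area = 245.18 mm². Checking containment: at z = 22.2 the cross-section extends beyond the z = 11.1 cross-section by about 177.68 mm².

part overhangs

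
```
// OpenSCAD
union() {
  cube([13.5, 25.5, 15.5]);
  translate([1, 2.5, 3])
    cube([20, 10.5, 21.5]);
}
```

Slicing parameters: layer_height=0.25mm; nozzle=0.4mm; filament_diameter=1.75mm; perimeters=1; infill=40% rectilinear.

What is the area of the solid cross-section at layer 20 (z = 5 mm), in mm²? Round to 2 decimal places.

423.00 mm²

At z = 5 mm: the 13.5×25.5 cube contributes its full rectangle (area 344.25 mm²); the cube at (1, 2.5) is present — its section is the full 20×10.5 rectangle (area 210.00 mm²); Combining (union): the regions partially overlap — summed areas 554.25 mm² minus the doubly-counted overlap 131.25 mm² gives 423.00 mm² — area = 423.00 mm². Overall, the cross-section is a single solid region. Net area = 423.00 mm².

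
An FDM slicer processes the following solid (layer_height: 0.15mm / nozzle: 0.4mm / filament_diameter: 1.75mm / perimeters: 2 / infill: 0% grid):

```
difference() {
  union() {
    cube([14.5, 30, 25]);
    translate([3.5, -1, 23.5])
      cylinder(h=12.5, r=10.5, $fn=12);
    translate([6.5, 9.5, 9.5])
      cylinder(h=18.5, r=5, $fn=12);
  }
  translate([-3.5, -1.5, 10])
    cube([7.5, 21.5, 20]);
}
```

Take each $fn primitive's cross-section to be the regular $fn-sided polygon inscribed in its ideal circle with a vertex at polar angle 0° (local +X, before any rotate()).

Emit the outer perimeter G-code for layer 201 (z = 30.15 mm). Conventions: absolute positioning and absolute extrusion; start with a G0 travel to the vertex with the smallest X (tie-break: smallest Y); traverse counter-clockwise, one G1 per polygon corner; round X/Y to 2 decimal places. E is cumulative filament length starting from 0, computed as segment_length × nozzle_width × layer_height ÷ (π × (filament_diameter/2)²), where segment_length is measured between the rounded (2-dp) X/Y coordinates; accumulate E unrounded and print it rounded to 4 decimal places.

At z = 30.15 mm: the cube does not reach this height (z outside [0, 25]); the r=10.5 cylinder at (3.5, -1) gives a regular 12-gon of circumradius 10.5 (constant along its height); the cylinder at (6.5, 9.5) does not reach this height (z outside [9.5, 28]); Merging all regions: only the r=10.5 cylinder at (3.5, -1) is present, so the union is just that shape — 1 connected region; the cube at (-3.5, -1.5) is absent (z outside [10, 30]); Taking the first minus the rest: none of the subtracted shapes is present at this height, so that combined region is unchanged — 1 connected region. The outline is a single polygon with 12 vertices. Extrusion per mm of travel: 0.4 × 0.15 / (π × 0.875²) = 0.024945. Accumulating E over each segment gives final E = 1.6267.

G0 X-7.00 Y-1.00 Z30.15
G1 X-5.59 Y-6.25 E0.1356
G1 X-1.75 Y-10.09 E0.2711
G1 X3.50 Y-11.50 E0.4067
G1 X8.75 Y-10.09 E0.5423
G1 X12.59 Y-6.25 E0.6777
G1 X14.00 Y-1.00 E0.8133
G1 X12.59 Y4.25 E0.9489
G1 X8.75 Y8.09 E1.0844
G1 X3.50 Y9.50 E1.2200
G1 X-1.75 Y8.09 E1.3556
G1 X-5.59 Y4.25 E1.4911
G1 X-7.00 Y-1.00 E1.6267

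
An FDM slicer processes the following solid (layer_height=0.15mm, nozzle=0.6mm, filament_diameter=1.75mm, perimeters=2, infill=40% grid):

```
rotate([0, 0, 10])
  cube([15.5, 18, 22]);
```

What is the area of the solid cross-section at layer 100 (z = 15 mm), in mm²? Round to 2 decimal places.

At z = 15 mm: the cube is present — its section is the full 15.5×18 rectangle (area 279.00 mm²); (rotated 10° about Z; rotation is an isometry so areas/perimeters/island counts are preserved). Overall, the cross-section is a single solid region. Net area = 279.00 mm².

279.00 mm²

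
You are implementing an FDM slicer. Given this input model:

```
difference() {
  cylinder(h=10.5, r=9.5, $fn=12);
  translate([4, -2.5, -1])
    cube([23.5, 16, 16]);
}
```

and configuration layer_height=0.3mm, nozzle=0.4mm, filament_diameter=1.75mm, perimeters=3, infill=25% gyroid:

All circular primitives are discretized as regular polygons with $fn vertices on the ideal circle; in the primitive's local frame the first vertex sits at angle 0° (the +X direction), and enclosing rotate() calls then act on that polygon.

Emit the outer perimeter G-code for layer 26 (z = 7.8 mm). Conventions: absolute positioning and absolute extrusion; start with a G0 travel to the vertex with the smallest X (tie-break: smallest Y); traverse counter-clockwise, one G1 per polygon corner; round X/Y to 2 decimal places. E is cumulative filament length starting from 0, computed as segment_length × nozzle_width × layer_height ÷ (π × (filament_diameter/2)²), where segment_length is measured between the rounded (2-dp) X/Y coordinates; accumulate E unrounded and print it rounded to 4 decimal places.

G0 X-9.50 Y0.00 Z7.80
G1 X-8.23 Y-4.75 E0.2453
G1 X-4.75 Y-8.23 E0.4908
G1 X0.00 Y-9.50 E0.7361
G1 X4.75 Y-8.23 E0.9814
G1 X8.23 Y-4.75 E1.2270
G1 X8.83 Y-2.50 E1.3431
G1 X4.00 Y-2.50 E1.5841
G1 X4.00 Y8.43 E2.1294
G1 X0.00 Y9.50 E2.3360
G1 X-4.75 Y8.23 E2.5813
G1 X-8.23 Y4.75 E2.8268
G1 X-9.50 Y0.00 E3.0721

At z = 7.8 mm: the cylinder: section is a regular 12-gon, circumradius r=9.5; the 23.5×16 cube at (4, -2.5) contributes its full rectangle; After the difference (first − rest): starting from the r=9.5 cylinder, the 23.5×16 cube at (4, -2.5) partially overlaps it — only the 44.74 mm² overlap (of its 376.00 mm²) is removed, clipping the outline — 1 connected region. The outline is a single polygon with 12 vertices. Extrusion per mm of travel: 0.4 × 0.3 / (π × 0.875²) = 0.049890. Accumulating E over each segment gives final E = 3.0721.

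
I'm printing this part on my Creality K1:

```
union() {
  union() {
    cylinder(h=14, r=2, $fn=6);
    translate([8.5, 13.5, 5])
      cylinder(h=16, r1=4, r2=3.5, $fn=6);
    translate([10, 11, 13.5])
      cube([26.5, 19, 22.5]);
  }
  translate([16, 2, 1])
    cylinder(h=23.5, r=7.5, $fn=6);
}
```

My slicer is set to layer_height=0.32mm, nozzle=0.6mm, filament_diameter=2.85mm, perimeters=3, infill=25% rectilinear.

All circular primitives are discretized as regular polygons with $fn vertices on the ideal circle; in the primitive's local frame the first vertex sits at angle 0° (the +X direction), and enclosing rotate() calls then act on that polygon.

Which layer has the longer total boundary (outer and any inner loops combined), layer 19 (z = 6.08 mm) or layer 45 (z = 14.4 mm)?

layer 45 (z = 14.4 mm)

Layer 19 (z = 6.08): the cylinder: section is a regular 6-gon, circumradius r=2 (perimeter = 2·6·2.000·sin(180°/6) = 12.00 mm); the cone at (8.5, 13.5) (r1=4→r2=3.5) has section circumradius 3.966 here — a regular 6-gon (perimeter = 2·6·3.966·sin(180°/6) = 23.80 mm); the cube at (10, 11) does not reach this height (z outside [13.5, 36]); Merging all regions: the 2 present regions are separate (no shared area or edge), so areas and boundary lengths simply add and each stays a separate island — boundary = 35.80 mm; the r=7.5 cylinder at (16, 2) gives a regular 6-gon of circumradius 7.5 (constant along its height) (perimeter = 2·6·7.500·sin(180°/6) = 45.00 mm); Taking the union: the 2 present regions are separate (no shared area or edge), so areas and boundary lengths simply add and each stays a separate island — boundary = 80.80 mm. So its perimeter = 80.80 mm. Layer 45 (z = 14.4): the cylinder is not intersected at this z (z outside [0, 14]); the cone at (8.5, 13.5) contributes a regular 6-gon of circumradius 3.706 (interpolated between r1=4 and r2=3.5 at t=0.588) (perimeter = 2·6·3.706·sin(180°/6) = 22.24 mm); the cube at (10, 11) (footprint 26.5×19) is included at this height (perimeter 91.00 mm); Combining (union): the regions partially overlap (shared area 7.82 mm²), so the edge portions inside another operand are dropped and the merged outline is re-measured after clipping — boundary = 99.82 mm; the r=7.5 cylinder at (16, 2) gives a regular 6-gon of circumradius 7.5 (constant along its height) (perimeter = 2·6·7.500·sin(180°/6) = 45.00 mm); Taking the union: the 2 present regions are separate (no shared area or edge), so areas and boundary lengths simply add and each stays a separate island — boundary = 144.82 mm. So its perimeter = 144.82 mm. Layer 45 is larger (144.82 vs 80.80 mm).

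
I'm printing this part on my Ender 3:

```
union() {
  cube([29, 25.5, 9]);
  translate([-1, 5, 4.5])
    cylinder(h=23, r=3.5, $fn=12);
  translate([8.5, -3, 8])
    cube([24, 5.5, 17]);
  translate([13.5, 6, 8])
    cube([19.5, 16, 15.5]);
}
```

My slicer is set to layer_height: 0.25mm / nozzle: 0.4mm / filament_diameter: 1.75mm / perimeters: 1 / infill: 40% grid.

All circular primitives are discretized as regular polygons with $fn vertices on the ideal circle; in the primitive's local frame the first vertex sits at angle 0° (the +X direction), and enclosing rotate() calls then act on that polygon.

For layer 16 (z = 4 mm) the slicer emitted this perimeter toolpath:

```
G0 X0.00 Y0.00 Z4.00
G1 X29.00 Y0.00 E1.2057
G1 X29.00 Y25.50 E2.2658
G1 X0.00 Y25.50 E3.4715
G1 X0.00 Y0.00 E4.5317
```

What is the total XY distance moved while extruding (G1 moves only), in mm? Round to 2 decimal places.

109.00 mm

Sum the Euclidean lengths of each G1 segment: total = 109.00 mm.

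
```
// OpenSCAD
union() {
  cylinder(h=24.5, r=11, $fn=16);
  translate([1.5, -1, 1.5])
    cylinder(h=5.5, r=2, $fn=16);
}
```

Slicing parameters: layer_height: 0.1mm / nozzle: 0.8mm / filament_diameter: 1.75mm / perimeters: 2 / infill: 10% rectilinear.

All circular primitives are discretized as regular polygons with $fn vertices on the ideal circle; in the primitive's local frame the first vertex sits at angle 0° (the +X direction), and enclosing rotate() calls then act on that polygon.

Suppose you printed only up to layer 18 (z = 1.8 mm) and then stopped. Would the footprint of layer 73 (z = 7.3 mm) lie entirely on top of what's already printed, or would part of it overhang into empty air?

Compare the two slices. At z = 1.8: the cylinder: section is a regular 16-gon, circumradius r=11 (area = (16/2)·11.000²·sin(360°/16) = 370.44 mm²); the cylinder at (1.5, -1): section is a regular 16-gon, circumradius r=2 (area = (16/2)·2.000²·sin(360°/16) = 12.25 mm²); Combining (union): the r=2 cylinder at (1.5, -1) lies entirely inside the r=11 cylinder, so the union is just the r=11 cylinder — area = 370.44 mm². At z = 7.3: the cylinder: section is a regular 16-gon, circumradius r=11 (area = (16/2)·11.000²·sin(360°/16) = 370.44 mm²); the cylinder at (1.5, -1) is absent (z outside [1.5, 7]); Combining (union): only the r=11 cylinder is present, so the union is just that shape — area = 370.44 mm². Checking containment: the cross-section at z = 7.3 is a subset of the cross-section at z = 1.8.

entirely on top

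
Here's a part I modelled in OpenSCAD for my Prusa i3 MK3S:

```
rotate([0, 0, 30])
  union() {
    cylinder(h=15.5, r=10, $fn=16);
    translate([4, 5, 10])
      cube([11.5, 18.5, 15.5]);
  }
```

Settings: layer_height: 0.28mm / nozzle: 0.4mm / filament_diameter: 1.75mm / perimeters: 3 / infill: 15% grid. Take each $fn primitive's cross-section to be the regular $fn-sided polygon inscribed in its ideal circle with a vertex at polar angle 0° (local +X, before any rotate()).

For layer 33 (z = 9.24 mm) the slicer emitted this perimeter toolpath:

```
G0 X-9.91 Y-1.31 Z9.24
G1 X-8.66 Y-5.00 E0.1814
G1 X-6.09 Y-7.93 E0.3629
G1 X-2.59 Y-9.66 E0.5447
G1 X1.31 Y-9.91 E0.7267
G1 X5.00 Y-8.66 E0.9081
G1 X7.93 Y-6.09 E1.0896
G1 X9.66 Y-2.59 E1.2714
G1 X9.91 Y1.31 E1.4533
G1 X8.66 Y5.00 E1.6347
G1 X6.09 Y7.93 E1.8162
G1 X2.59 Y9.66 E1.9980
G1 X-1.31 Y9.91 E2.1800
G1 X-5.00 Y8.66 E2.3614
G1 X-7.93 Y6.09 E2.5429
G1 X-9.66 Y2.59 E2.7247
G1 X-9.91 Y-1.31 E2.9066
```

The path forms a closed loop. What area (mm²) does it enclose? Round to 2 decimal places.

Apply the shoelace formula to the sequence of (X, Y) vertices; enclosed area = 306.08 mm².

306.08 mm²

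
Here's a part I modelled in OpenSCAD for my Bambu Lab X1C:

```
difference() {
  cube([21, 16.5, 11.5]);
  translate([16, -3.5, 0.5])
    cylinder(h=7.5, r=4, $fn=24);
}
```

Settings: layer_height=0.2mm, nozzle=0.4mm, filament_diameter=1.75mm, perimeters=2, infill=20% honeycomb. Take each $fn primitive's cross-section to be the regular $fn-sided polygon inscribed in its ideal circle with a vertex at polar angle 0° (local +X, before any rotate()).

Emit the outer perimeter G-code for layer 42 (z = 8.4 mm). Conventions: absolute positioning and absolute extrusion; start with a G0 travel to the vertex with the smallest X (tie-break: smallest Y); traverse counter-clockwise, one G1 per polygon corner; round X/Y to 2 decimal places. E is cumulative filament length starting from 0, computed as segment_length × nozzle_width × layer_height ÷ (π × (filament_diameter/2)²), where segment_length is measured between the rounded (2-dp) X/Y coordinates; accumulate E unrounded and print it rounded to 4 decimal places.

At z = 8.4 mm: the cube (footprint 21×16.5) is included at this height; the cylinder at (16, -3.5) does not reach this height (z outside [0.5, 8]); Taking the first minus the rest: none of the subtracted shapes is present at this height, so the 21×16.5 cube is unchanged — 1 connected region. The outline is a single polygon with 4 vertices. Extrusion per mm of travel: 0.4 × 0.2 / (π × 0.875²) = 0.033260. Accumulating E over each segment gives final E = 2.4945.

G0 X0.00 Y0.00 Z8.40
G1 X21.00 Y0.00 E0.6985
G1 X21.00 Y16.50 E1.2473
G1 X0.00 Y16.50 E1.9457
G1 X0.00 Y0.00 E2.4945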